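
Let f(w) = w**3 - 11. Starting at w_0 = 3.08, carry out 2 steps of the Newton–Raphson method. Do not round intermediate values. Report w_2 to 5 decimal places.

f'(w) = 3w**2
w_0 = 3.080000: f = 18.218112, f' = 28.459200 → w_1 = 3.080000 - (18.218112)/(28.459200) = 2.439852
w_1 = 2.439852: f = 3.524133, f' = 17.858627 → w_2 = 2.439852 - (3.524133)/(17.858627) = 2.242517

2.24252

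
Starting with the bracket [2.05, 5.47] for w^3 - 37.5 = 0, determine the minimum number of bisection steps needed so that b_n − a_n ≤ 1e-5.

Initial width b − a = 5.47 − 2.05 = 3.420000.
After n steps the width is (b−a)/2^n; need (b−a)/2^n ≤ 1e-5.
So n ≥ log₂(3.420000/1e-5) = log₂(342000.0000) ≈ 18.3836.
Hence n = 19.

19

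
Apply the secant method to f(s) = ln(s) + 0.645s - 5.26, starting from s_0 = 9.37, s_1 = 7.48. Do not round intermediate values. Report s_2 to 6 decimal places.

f(s_0) = 3.021163, f(s_1) = 1.576833
s_2 = 7.480000 - (1.576833)·(7.480000 - 9.370000)/(1.576833 - (3.021163)) = 5.416612; f(s_2) = -0.076815

5.416612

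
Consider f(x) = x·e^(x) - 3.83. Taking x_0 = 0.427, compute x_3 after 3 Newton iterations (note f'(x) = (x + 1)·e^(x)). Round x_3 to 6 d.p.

x_0 = 0.427000: f = -3.175557, f' = 2.187095 → x_1 = 0.427000 - (-3.175557)/(2.187095) = 1.878952
x_1 = 1.878952: f = 8.470822, f' = 18.847462 → x_2 = 1.878952 - (8.470822)/(18.847462) = 1.429511
x_2 = 1.429511: f = 2.140576, f' = 10.147232 → x_3 = 1.429511 - (2.140576)/(10.147232) = 1.218559

1.218559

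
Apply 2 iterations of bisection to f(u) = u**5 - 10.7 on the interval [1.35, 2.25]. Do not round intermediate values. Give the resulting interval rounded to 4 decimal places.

[1.5750, 1.8000]

f(1.350000) = -6.215967, f(2.250000) = 46.965039 (opposite signs)
step 1: m = 1.800000, f(m) = 8.195680 > 0 → root in [1.350000, 1.800000]
step 2: m = 1.575000, f(m) = -1.008237 < 0 → root in [1.575000, 1.800000]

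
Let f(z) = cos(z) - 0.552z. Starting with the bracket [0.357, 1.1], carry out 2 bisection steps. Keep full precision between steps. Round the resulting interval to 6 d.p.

f(0.357000) = 0.739885, f(1.100000) = -0.153604 (opposite signs)
step 1: m = 0.728500, f(m) = 0.344042 > 0 → root in [0.728500, 1.100000]
step 2: m = 0.914250, f(m) = 0.105719 > 0 → root in [0.914250, 1.100000]

[0.914250, 1.100000]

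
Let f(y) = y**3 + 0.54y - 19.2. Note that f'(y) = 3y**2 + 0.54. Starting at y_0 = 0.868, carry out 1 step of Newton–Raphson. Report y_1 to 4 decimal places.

Newton update: y ← y − f(y)/f'(y).
y_0 = 0.868000: f = -18.077308, f' = 2.800272 → y_1 = 0.868000 - (-18.077308)/(2.800272) = 7.323554

7.3236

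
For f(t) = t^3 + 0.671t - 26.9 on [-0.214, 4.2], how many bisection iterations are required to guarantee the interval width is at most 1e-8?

Initial width b − a = 4.2 − -0.214 = 4.414000.
After n steps the width is (b−a)/2^n; need (b−a)/2^n ≤ 1e-8.
So n ≥ log₂(4.414000/1e-8) = log₂(441400000.0000) ≈ 28.7175.
Hence n = 29.

29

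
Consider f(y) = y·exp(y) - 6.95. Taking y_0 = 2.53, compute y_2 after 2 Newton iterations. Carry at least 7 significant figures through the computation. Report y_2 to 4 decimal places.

f'(y) = (y + 1)·exp(y)
y_0 = 2.530000: f = 24.810371, f' = 44.313877 → y_1 = 2.530000 - (24.810371)/(44.313877) = 1.970122
y_1 = 1.970122: f = 7.178828, f' = 21.300379 → y_2 = 1.970122 - (7.178828)/(21.300379) = 1.633094

1.6331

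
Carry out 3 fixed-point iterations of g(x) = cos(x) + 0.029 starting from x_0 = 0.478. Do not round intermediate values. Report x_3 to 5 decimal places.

x_1 = g(0.478000) = 0.916917
x_2 = g(0.916917) = 0.637270
x_3 = g(0.637270) = 0.832723

0.83272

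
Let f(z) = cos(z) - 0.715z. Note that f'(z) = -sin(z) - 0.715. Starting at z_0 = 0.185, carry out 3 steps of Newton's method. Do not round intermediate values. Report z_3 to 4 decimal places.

0.8854

z_0 = 0.185000: f = 0.850661, f' = -0.898947 → z_1 = 0.185000 - (0.850661)/(-0.898947) = 1.131287
z_1 = 1.131287: f = -0.383374, f' = -1.619960 → z_2 = 1.131287 - (-0.383374)/(-1.619960) = 0.894630
z_2 = 0.894630: f = -0.013853, f' = -1.494978 → z_3 = 0.894630 - (-0.013853)/(-1.494978) = 0.885364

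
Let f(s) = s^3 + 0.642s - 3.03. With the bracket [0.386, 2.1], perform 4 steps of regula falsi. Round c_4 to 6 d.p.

f(0.386000) = -2.724676, f(2.100000) = 7.579200
step 1: c = 0.839237, f(c) = -1.900121 < 0 → new bracket [0.839237, 2.100000]
step 2: c = 1.091955, f(c) = -1.026953 < 0 → new bracket [1.091955, 2.100000]
step 3: c = 1.212243, f(c) = -0.470308 < 0 → new bracket [1.212243, 2.100000]
step 4: c = 1.264112, f(c) = -0.198415 < 0 → new bracket [1.264112, 2.100000]

1.264112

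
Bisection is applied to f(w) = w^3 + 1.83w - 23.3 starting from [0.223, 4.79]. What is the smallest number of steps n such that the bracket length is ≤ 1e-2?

9

Initial width b − a = 4.79 − 0.223 = 4.567000.
After n steps the width is (b−a)/2^n; need (b−a)/2^n ≤ 1e-2.
So n ≥ log₂(4.567000/1e-2) = log₂(456.7000) ≈ 8.8351.
Hence n = 9.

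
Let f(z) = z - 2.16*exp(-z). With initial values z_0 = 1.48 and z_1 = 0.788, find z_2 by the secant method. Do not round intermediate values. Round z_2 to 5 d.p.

0.90168

f(z_0) = 0.988303, f(z_1) = -0.194267
z_2 = 0.788000 - (-0.194267)·(0.788000 - 1.480000)/(-0.194267 - (0.988303)) = 0.901679; f(z_2) = 0.024961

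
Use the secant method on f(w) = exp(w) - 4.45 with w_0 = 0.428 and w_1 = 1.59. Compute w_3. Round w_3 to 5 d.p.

1.49004

Secant update: w_(k+1) = w_k − f(w_k)·(w_k − w_(k-1))/(f(w_k) − f(w_(k-1))).
f(w_0) = -2.915814, f(w_1) = 0.453749
w_2 = 1.590000 - (0.453749)·(1.590000 - 0.428000)/(0.453749 - (-2.915814)) = 1.433524; f(w_2) = -0.256550
w_3 = 1.433524 - (-0.256550)·(1.433524 - 1.590000)/(-0.256550 - (0.453749)) = 1.490041; f(w_3) = -0.012723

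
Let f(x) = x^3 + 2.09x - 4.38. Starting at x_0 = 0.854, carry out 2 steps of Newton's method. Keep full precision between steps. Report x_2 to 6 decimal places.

f'(x) = 3x^2 + 2.09
x_0 = 0.854000: f = -1.972304, f' = 4.277948 → x_1 = 0.854000 - (-1.972304)/(4.277948) = 1.315040
x_1 = 1.315040: f = 0.642570, f' = 7.277989 → x_2 = 1.315040 - (0.642570)/(7.277989) = 1.226750

1.226750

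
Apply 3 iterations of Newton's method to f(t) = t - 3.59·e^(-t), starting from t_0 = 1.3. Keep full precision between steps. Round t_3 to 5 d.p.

Newton update: t ← t − f(t)/f'(t).
f'(t) = 1 + 3.59·e^(-t)
t_0 = 1.300000: f = 0.321611, f' = 1.978389 → t_1 = 1.300000 - (0.321611)/(1.978389) = 1.137438
t_1 = 1.137438: f = -0.013658, f' = 2.151096 → t_2 = 1.137438 - (-0.013658)/(2.151096) = 1.143787
t_2 = 1.143787: f = -0.000023, f' = 2.143810 → t_3 = 1.143787 - (-0.000023)/(2.143810) = 1.143798

1.14380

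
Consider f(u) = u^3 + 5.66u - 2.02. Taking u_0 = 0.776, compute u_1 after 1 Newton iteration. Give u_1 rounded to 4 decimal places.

f'(u) = 3u^2 + 5.66
u_0 = 0.776000: f = 2.839449, f' = 7.466528 → u_1 = 0.776000 - (2.839449)/(7.466528) = 0.395710

0.3957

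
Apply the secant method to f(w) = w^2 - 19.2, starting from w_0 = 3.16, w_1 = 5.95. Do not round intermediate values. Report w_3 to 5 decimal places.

Secant update: w_(k+1) = w_k − f(w_k)·(w_k − w_(k-1))/(f(w_k) − f(w_(k-1))).
f(w_0) = -9.214400, f(w_1) = 16.202500
w_2 = 5.950000 - (16.202500)·(5.950000 - 3.160000)/(16.202500 - (-9.214400)) = 4.171460; f(w_2) = -1.798922
w_3 = 4.171460 - (-1.798922)·(4.171460 - 5.950000)/(-1.798922 - (16.202500)) = 4.349193; f(w_3) = -0.284517

4.34919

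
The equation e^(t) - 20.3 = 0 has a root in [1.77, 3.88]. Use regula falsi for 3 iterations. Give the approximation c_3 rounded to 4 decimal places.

False-position update: c = (a·f(b) − b·f(a))/(f(b) − f(a)); replace the endpoint whose sign matches f(c).
f(1.770000) = -14.429147, f(3.880000) = 28.124215
step 1: c = 2.485466, f(c) = -8.293281 < 0 → new bracket [2.485466, 3.880000]
step 2: c = 2.803041, f(c) = -3.805275 < 0 → new bracket [2.803041, 3.880000]
step 3: c = 2.931390, f(c) = -1.546322 < 0 → new bracket [2.931390, 3.880000]

2.9314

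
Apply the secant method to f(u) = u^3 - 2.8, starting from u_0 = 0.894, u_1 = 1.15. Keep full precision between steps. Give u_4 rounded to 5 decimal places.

1.40668

f(u_0) = -2.085483, f(u_1) = -1.279125
u_2 = 1.150000 - (-1.279125)·(1.150000 - 0.894000)/(-1.279125 - (-2.085483)) = 1.556093; f(u_2) = 0.967960
u_3 = 1.556093 - (0.967960)·(1.556093 - 1.150000)/(0.967960 - (-1.279125)) = 1.381163; f(u_3) = -0.165277
u_4 = 1.381163 - (-0.165277)·(1.381163 - 1.556093)/(-0.165277 - (0.967960)) = 1.406676; f(u_4) = -0.016559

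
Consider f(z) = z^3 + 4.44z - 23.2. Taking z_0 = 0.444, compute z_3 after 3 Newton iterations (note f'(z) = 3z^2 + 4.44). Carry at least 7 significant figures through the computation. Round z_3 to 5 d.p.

2.53639

Newton update: z ← z − f(z)/f'(z).
z_0 = 0.444000: f = -21.141112, f' = 5.031408 → z_1 = 0.444000 - (-21.141112)/(5.031408) = 4.645828
z_1 = 4.645828: f = 97.701725, f' = 69.191157 → z_2 = 4.645828 - (97.701725)/(69.191157) = 3.233773
z_2 = 3.233773: f = 24.974448, f' = 35.811864 → z_3 = 3.233773 - (24.974448)/(35.811864) = 2.536394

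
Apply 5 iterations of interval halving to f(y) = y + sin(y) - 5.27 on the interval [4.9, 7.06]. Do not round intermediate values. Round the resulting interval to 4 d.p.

f(4.900000) = -1.352453, f(7.060000) = 2.491011 (opposite signs)
step 1: m = 5.980000, f(m) = 0.411438 > 0 → root in [4.900000, 5.980000]
step 2: m = 5.440000, f(m) = -0.576765 < 0 → root in [5.440000, 5.980000]
step 3: m = 5.710000, f(m) = -0.102311 < 0 → root in [5.710000, 5.980000]
step 4: m = 5.845000, f(m) = 0.150703 > 0 → root in [5.710000, 5.845000]
step 5: m = 5.777500, f(m) = 0.023093 > 0 → root in [5.710000, 5.777500]

[5.7100, 5.7775]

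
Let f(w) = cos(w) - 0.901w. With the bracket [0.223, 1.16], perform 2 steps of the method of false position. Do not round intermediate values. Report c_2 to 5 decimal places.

0.78155

f(0.223000) = 0.774315, f(1.160000) = -0.645820
step 1: c = 0.733890, f(c) = 0.081339 > 0 → new bracket [0.733890, 1.160000]
step 2: c = 0.781554, f(c) = 0.005639 > 0 → new bracket [0.781554, 1.160000]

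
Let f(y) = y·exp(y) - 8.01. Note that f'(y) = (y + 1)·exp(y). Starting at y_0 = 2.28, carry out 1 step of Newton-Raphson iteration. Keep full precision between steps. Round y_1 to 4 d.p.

1.8347

Newton update: y ← y − f(y)/f'(y).
y_0 = 2.280000: f = 14.280831, f' = 32.067512 → y_1 = 2.280000 - (14.280831)/(32.067512) = 1.834664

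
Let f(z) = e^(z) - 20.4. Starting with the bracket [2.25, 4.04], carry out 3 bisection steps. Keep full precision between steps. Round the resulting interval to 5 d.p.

[2.92125, 3.14500]

f(2.250000) = -10.912264, f(4.040000) = 36.426343 (opposite signs)
step 1: m = 3.145000, f(m) = 2.819675 > 0 → root in [2.250000, 3.145000]
step 2: m = 2.697500, f(m) = -5.557421 < 0 → root in [2.697500, 3.145000]
step 3: m = 2.921250, f(m) = -1.835521 < 0 → root in [2.921250, 3.145000]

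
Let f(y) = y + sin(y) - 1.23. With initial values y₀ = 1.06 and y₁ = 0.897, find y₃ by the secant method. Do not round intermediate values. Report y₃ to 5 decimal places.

0.63734

f(y_0) = 0.702355, f(y_1) = 0.448459
y_2 = 0.897000 - (0.448459)·(0.897000 - 1.060000)/(0.448459 - (0.702355)) = 0.609093; f(y_2) = -0.048784
y_3 = 0.609093 - (-0.048784)·(0.609093 - 0.897000)/(-0.048784 - (0.448459)) = 0.637339; f(y_3) = 0.002398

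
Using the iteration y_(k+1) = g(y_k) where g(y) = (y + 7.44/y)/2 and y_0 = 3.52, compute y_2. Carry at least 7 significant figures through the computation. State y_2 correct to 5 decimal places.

y_1 = g(3.520000) = 2.816818
y_2 = g(2.816818) = 2.729048

2.72905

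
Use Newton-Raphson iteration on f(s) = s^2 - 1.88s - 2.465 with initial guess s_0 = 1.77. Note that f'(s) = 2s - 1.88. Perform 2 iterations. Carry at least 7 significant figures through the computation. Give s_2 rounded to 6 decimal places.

s_0 = 1.770000: f = -2.659700, f' = 1.660000 → s_1 = 1.770000 - (-2.659700)/(1.660000) = 3.372229
s_1 = 3.372229: f = 2.567137, f' = 4.864458 → s_2 = 3.372229 - (2.567137)/(4.864458) = 2.844495

2.844495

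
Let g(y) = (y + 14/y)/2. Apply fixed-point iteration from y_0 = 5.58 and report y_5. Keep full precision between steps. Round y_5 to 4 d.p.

y_1 = g(5.580000) = 4.044480
y_2 = g(4.044480) = 3.752994
y_3 = g(3.752994) = 3.741675
y_4 = g(3.741675) = 3.741657
y_5 = g(3.741657) = 3.741657

3.7417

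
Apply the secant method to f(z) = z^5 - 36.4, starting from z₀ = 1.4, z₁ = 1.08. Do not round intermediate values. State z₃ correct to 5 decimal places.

1.18542

f(z_0) = -31.021760, f(z_1) = -34.930672
z_2 = 1.080000 - (-34.930672)·(1.080000 - 1.400000)/(-34.930672 - (-31.021760)) = 3.939572; f(z_2) = 912.554087
z_3 = 3.939572 - (912.554087)·(3.939572 - 1.080000)/(912.554087 - (-34.930672)) = 1.185423; f(z_3) = -34.059186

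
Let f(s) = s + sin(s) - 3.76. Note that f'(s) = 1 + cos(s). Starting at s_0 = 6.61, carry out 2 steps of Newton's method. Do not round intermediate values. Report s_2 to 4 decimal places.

4.7781

Newton update: s ← s − f(s)/f'(s).
s_0 = 6.610000: f = 3.171028, f' = 1.947070 → s_1 = 6.610000 - (3.171028)/(1.947070) = 4.981384
s_1 = 4.981384: f = 0.257346, f' = 1.265763 → s_2 = 4.981384 - (0.257346)/(1.265763) = 4.778071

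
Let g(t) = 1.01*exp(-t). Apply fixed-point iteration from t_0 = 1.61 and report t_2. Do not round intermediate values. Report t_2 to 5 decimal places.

t_1 = g(1.610000) = 0.201886
t_2 = g(0.201886) = 0.825360

0.82536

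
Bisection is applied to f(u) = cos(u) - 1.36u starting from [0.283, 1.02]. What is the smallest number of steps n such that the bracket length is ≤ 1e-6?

Initial width b − a = 1.02 − 0.283 = 0.737000.
After n steps the width is (b−a)/2^n; need (b−a)/2^n ≤ 1e-6.
So n ≥ log₂(0.737000/1e-6) = log₂(737000.0000) ≈ 19.4913.
Hence n = 20.

20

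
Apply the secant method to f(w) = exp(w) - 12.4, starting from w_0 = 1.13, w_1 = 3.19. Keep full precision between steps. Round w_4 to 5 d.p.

2.55890

Secant update: w_(k+1) = w_k − f(w_k)·(w_k − w_(k-1))/(f(w_k) − f(w_(k-1))).
f(w_0) = -9.304343, f(w_1) = 11.888427
w_2 = 3.190000 - (11.888427)·(3.190000 - 1.130000)/(11.888427 - (-9.304343)) = 2.034410; f(w_2) = -4.752264
w_3 = 2.034410 - (-4.752264)·(2.034410 - 3.190000)/(-4.752264 - (11.888427)) = 2.364424; f(w_3) = -1.762088
w_4 = 2.364424 - (-1.762088)·(2.364424 - 2.034410)/(-1.762088 - (-4.752264)) = 2.558899; f(w_4) = 0.521587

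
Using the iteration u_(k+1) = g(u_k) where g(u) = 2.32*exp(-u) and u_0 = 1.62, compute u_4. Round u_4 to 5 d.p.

1.35788

u_1 = g(1.620000) = 0.459125
u_2 = g(0.459125) = 1.465860
u_3 = g(1.465860) = 0.535640
u_4 = g(0.535640) = 1.357883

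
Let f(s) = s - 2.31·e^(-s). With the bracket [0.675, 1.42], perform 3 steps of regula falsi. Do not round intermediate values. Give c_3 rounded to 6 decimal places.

False-position update: c = (a·f(b) − b·f(a))/(f(b) − f(a)); replace the endpoint whose sign matches f(c).
f(0.675000) = -0.501151, f(1.420000) = 0.861641
step 1: c = 0.948965, f(c) = 0.054669 > 0 → new bracket [0.675000, 0.948965]
step 2: c = 0.922019, f(c) = 0.003297 > 0 → new bracket [0.675000, 0.922019]
step 3: c = 0.920405, f(c) = 0.000198 > 0 → new bracket [0.675000, 0.920405]

0.920405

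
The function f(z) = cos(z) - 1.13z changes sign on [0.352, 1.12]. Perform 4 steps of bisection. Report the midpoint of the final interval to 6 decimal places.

f(0.352000) = 0.540925, f(1.120000) = -0.829918 (opposite signs)
step 1: m = 0.736000, f(m) = -0.090520 < 0 → root in [0.352000, 0.736000]
step 2: m = 0.544000, f(m) = 0.240925 > 0 → root in [0.544000, 0.736000]
step 3: m = 0.640000, f(m) = 0.078896 > 0 → root in [0.640000, 0.736000]
step 4: m = 0.688000, f(m) = -0.004922 < 0 → root in [0.640000, 0.688000]
Midpoint of [0.640000, 0.688000] = 0.664000

0.664000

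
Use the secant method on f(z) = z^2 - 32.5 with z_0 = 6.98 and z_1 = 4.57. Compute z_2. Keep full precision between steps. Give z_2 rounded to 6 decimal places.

5.575636

f(z_0) = 16.220400, f(z_1) = -11.615100
z_2 = 4.570000 - (-11.615100)·(4.570000 - 6.980000)/(-11.615100 - (16.220400)) = 5.575636; f(z_2) = -1.412279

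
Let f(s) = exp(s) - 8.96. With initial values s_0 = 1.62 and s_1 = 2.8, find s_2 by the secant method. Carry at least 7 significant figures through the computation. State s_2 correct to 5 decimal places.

f(s_0) = -3.906910, f(s_1) = 7.484647
s_2 = 2.800000 - (7.484647)·(2.800000 - 1.620000)/(7.484647 - (-3.906910)) = 2.024699; f(s_2) = -1.386168

2.02470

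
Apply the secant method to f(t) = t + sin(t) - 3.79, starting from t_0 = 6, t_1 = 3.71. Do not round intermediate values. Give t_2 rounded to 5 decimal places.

4.26549

f(t_0) = 1.930585, f(t_1) = -0.618291
t_2 = 3.710000 - (-0.618291)·(3.710000 - 6.000000)/(-0.618291 - (1.930585)) = 4.265494; f(t_2) = -0.426299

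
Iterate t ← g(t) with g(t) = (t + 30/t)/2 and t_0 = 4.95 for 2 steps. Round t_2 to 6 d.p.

t_1 = g(4.950000) = 5.505303
t_2 = g(5.505303) = 5.477297

5.477297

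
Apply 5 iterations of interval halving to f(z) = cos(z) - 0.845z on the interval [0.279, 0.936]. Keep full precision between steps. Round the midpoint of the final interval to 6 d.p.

f(0.279000) = 0.725576, f(0.936000) = -0.197906 (opposite signs)
step 1: m = 0.607500, f(m) = 0.307740 > 0 → root in [0.607500, 0.936000]
step 2: m = 0.771750, f(m) = 0.064563 > 0 → root in [0.771750, 0.936000]
step 3: m = 0.853875, f(m) = -0.064457 < 0 → root in [0.771750, 0.853875]
step 4: m = 0.812813, f(m) = 0.000632 > 0 → root in [0.812813, 0.853875]
step 5: m = 0.833344, f(m) = -0.031771 < 0 → root in [0.812813, 0.833344]
Midpoint of [0.812813, 0.833344] = 0.823078

0.823078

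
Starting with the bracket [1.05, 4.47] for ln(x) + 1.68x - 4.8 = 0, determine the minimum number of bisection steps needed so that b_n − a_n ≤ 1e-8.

Initial width b − a = 4.47 − 1.05 = 3.420000.
After n steps the width is (b−a)/2^n; need (b−a)/2^n ≤ 1e-8.
So n ≥ log₂(3.420000/1e-8) = log₂(342000000.0000) ≈ 28.3494.
Hence n = 29.

29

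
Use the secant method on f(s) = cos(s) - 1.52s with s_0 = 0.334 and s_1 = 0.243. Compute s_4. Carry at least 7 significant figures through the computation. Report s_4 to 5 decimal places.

0.55807

Secant update: s_(k+1) = s_k − f(s_k)·(s_k − s_(k-1))/(f(s_k) − f(s_(k-1))).
f(s_0) = 0.437059, f(s_1) = 0.601260
s_2 = 0.243000 - (0.601260)·(0.243000 - 0.334000)/(0.601260 - (0.437059)) = 0.576216; f(s_2) = -0.037318
s_3 = 0.576216 - (-0.037318)·(0.576216 - 0.243000)/(-0.037318 - (0.601260)) = 0.556743; f(s_3) = 0.002731
s_4 = 0.556743 - (0.002731)·(0.556743 - 0.576216)/(0.002731 - (-0.037318)) = 0.558071; f(s_4) = 0.000010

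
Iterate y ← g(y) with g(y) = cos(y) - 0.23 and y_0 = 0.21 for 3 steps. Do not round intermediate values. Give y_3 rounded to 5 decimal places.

0.64613

y_1 = g(0.210000) = 0.748031
y_2 = g(0.748031) = 0.503030
y_3 = g(0.503030) = 0.646126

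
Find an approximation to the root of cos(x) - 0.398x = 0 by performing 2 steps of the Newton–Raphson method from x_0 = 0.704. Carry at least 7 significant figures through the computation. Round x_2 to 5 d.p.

f'(x) = -sin(x) - 0.398
x_0 = 0.704000: f = 0.482067, f' = -1.045272 → x_1 = 0.704000 - (0.482067)/(-1.045272) = 1.165188
x_1 = 1.165188: f = -0.069167, f' = -1.316863 → x_2 = 1.165188 - (-0.069167)/(-1.316863) = 1.112664

1.11266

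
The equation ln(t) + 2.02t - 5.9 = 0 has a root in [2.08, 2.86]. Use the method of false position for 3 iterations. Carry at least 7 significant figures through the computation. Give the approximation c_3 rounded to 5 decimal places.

False-position update: c = (a·f(b) − b·f(a))/(f(b) − f(a)); replace the endpoint whose sign matches f(c).
f(2.080000) = -0.966032, f(2.860000) = 0.928022
step 1: c = 2.477827, f(c) = 0.012592 > 0 → new bracket [2.080000, 2.477827]
step 2: c = 2.472708, f(c) = 0.000184 > 0 → new bracket [2.080000, 2.472708]
step 3: c = 2.472633, f(c) = 0.000003 > 0 → new bracket [2.080000, 2.472633]

2.47263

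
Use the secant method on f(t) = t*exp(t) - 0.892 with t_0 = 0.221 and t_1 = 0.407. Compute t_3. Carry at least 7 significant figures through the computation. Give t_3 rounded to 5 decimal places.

f(t_0) = -0.616342, f(t_1) = -0.280562
t_2 = 0.407000 - (-0.280562)·(0.407000 - 0.221000)/(-0.280562 - (-0.616342)) = 0.562413; f(t_2) = 0.094981
t_3 = 0.562413 - (0.094981)·(0.562413 - 0.407000)/(0.094981 - (-0.280562)) = 0.523107; f(t_3) = -0.009382

0.52311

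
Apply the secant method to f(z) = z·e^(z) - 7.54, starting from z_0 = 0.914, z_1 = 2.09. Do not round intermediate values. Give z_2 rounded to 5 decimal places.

f(z_0) = -5.260228, f(z_1) = 9.357473
z_2 = 2.090000 - (9.357473)·(2.090000 - 0.914000)/(9.357473 - (-5.260228)) = 1.337188; f(z_2) = -2.447565

1.33719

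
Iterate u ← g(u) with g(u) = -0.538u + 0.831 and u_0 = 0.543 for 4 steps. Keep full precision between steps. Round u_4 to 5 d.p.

0.54054

u_1 = g(0.543000) = 0.538866
u_2 = g(0.538866) = 0.541090
u_3 = g(0.541090) = 0.539894
u_4 = g(0.539894) = 0.540537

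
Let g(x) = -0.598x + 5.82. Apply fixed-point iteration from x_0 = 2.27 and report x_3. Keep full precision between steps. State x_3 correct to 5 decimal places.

3.93546

x_1 = g(2.270000) = 4.462540
x_2 = g(4.462540) = 3.151401
x_3 = g(3.151401) = 3.935462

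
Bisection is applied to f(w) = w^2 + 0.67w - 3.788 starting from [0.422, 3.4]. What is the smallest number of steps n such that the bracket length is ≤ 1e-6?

22

Initial width b − a = 3.4 − 0.422 = 2.978000.
After n steps the width is (b−a)/2^n; need (b−a)/2^n ≤ 1e-6.
So n ≥ log₂(2.978000/1e-6) = log₂(2978000.0000) ≈ 21.5059.
Hence n = 22.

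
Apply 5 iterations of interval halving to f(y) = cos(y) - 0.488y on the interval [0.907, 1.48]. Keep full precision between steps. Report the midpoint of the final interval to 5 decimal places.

1.04130

f(0.907000) = 0.173495, f(1.480000) = -0.631568 (opposite signs)
step 1: m = 1.193500, f(m) = -0.214020 < 0 → root in [0.907000, 1.193500]
step 2: m = 1.050250, f(m) = -0.015168 < 0 → root in [0.907000, 1.050250]
step 3: m = 0.978625, f(m) = 0.080595 > 0 → root in [0.978625, 1.050250]
step 4: m = 1.014438, f(m) = 0.033052 > 0 → root in [1.014438, 1.050250]
step 5: m = 1.032344, f(m) = 0.009024 > 0 → root in [1.032344, 1.050250]
Midpoint of [1.032344, 1.050250] = 1.041297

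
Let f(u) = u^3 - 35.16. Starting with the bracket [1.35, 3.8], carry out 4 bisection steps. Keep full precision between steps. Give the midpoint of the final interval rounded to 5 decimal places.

3.26406

f(1.350000) = -32.699625, f(3.800000) = 19.712000 (opposite signs)
step 1: m = 2.575000, f(m) = -18.086141 < 0 → root in [2.575000, 3.800000]
step 2: m = 3.187500, f(m) = -2.774502 < 0 → root in [3.187500, 3.800000]
step 3: m = 3.493750, f(m) = 7.485722 > 0 → root in [3.187500, 3.493750]
step 4: m = 3.340625, f(m) = 2.120625 > 0 → root in [3.187500, 3.340625]
Midpoint of [3.187500, 3.340625] = 3.264063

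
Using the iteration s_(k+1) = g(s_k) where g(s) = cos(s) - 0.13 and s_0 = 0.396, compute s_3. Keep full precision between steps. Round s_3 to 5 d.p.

s_1 = g(0.396000) = 0.792611
s_2 = g(0.792611) = 0.571988
s_3 = g(0.571988) = 0.710827

0.71083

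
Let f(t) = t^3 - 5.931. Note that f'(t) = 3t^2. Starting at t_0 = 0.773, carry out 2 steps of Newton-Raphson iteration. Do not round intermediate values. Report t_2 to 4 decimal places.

t_0 = 0.773000: f = -5.469110, f' = 1.792587 → t_1 = 0.773000 - (-5.469110)/(1.792587) = 3.823959
t_1 = 3.823959: f = 49.985477, f' = 43.867996 → t_2 = 3.823959 - (49.985477)/(43.867996) = 2.684507

2.6845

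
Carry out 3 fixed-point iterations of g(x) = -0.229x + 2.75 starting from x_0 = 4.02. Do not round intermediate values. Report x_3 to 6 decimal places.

x_1 = g(4.020000) = 1.829420
x_2 = g(1.829420) = 2.331063
x_3 = g(2.331063) = 2.216187

2.216187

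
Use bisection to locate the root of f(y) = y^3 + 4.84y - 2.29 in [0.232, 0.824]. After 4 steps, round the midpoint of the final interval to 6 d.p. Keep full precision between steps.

0.435500

f(0.232000) = -1.154633, f(0.824000) = 2.257636 (opposite signs)
step 1: m = 0.528000, f(m) = 0.412718 > 0 → root in [0.232000, 0.528000]
step 2: m = 0.380000, f(m) = -0.395928 < 0 → root in [0.380000, 0.528000]
step 3: m = 0.454000, f(m) = 0.000937 > 0 → root in [0.380000, 0.454000]
step 4: m = 0.417000, f(m) = -0.199208 < 0 → root in [0.417000, 0.454000]
Midpoint of [0.417000, 0.454000] = 0.435500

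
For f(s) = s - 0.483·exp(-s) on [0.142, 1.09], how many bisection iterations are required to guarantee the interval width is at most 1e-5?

Initial width b − a = 1.09 − 0.142 = 0.948000.
After n steps the width is (b−a)/2^n; need (b−a)/2^n ≤ 1e-5.
So n ≥ log₂(0.948000/1e-5) = log₂(94800.0000) ≈ 16.5326.
Hence n = 17.

17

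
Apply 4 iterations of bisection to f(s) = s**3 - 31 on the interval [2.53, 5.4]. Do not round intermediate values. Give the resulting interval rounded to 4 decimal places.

f(2.530000) = -14.805723, f(5.400000) = 126.464000 (opposite signs)
step 1: m = 3.965000, f(m) = 31.334657 > 0 → root in [2.530000, 3.965000]
step 2: m = 3.247500, f(m) = 3.248967 > 0 → root in [2.530000, 3.247500]
step 3: m = 2.888750, f(m) = -6.893738 < 0 → root in [2.888750, 3.247500]
step 4: m = 3.068125, f(m) = -2.118540 < 0 → root in [3.068125, 3.247500]

[3.0681, 3.2475]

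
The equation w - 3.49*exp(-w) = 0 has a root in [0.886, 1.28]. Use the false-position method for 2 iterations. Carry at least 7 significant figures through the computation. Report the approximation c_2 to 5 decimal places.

1.12941

f(0.886000) = -0.552933, f(1.280000) = 0.309650
step 1: c = 1.138562, f(c) = 0.020787 > 0 → new bracket [0.886000, 1.138562]
step 2: c = 1.129411, f(c) = 0.001361 > 0 → new bracket [0.886000, 1.129411]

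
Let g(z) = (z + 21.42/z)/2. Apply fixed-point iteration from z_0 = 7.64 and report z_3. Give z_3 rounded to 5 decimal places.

z_1 = g(7.640000) = 5.221832
z_2 = g(5.221832) = 4.661920
z_3 = g(4.661920) = 4.628297

4.62830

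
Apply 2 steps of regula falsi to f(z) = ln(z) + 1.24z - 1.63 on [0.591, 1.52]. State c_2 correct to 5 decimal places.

f(0.591000) = -1.423099, f(1.520000) = 0.673510
step 1: c = 1.221570, f(c) = 0.084884 > 0 → new bracket [0.591000, 1.221570]
step 2: c = 1.186075, f(c) = 0.011384 > 0 → new bracket [0.591000, 1.186075]

1.18608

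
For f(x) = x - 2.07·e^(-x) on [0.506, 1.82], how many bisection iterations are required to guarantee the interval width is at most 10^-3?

11

Initial width b − a = 1.82 − 0.506 = 1.314000.
After n steps the width is (b−a)/2^n; need (b−a)/2^n ≤ 10^-3.
So n ≥ log₂(1.314000/10^-3) = log₂(1314.0000) ≈ 10.3597.
Hence n = 11.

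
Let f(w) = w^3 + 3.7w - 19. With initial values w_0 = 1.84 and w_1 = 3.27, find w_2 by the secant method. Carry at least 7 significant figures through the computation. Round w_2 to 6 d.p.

2.090575

f(w_0) = -5.962496, f(w_1) = 28.064783
w_2 = 3.270000 - (28.064783)·(3.270000 - 1.840000)/(28.064783 - (-5.962496)) = 2.090575; f(w_2) = -2.128014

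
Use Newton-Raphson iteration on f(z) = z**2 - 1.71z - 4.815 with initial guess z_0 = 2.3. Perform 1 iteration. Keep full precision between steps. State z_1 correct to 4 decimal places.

Newton update: z ← z − f(z)/f'(z).
f'(z) = 2z - 1.71
z_0 = 2.300000: f = -3.458000, f' = 2.890000 → z_1 = 2.300000 - (-3.458000)/(2.890000) = 3.496540

3.4965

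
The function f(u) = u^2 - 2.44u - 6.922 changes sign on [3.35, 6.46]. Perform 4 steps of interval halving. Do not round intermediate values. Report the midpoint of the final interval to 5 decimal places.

f(3.350000) = -3.873500, f(6.460000) = 19.047200 (opposite signs)
step 1: m = 4.905000, f(m) = 5.168825 > 0 → root in [3.350000, 4.905000]
step 2: m = 4.127500, f(m) = 0.043156 > 0 → root in [3.350000, 4.127500]
step 3: m = 3.738750, f(m) = -2.066298 < 0 → root in [3.738750, 4.127500]
step 4: m = 3.933125, f(m) = -1.049353 < 0 → root in [3.933125, 4.127500]
Midpoint of [3.933125, 4.127500] = 4.030313

4.03031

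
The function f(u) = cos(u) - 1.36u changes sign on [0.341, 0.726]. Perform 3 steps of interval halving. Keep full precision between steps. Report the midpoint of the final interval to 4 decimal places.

0.6057

f(0.341000) = 0.478661, f(0.726000) = -0.239524 (opposite signs)
step 1: m = 0.533500, f(m) = 0.135472 > 0 → root in [0.533500, 0.726000]
step 2: m = 0.629750, f(m) = -0.048285 < 0 → root in [0.533500, 0.629750]
step 3: m = 0.581625, f(m) = 0.044561 > 0 → root in [0.581625, 0.629750]
Midpoint of [0.581625, 0.629750] = 0.605688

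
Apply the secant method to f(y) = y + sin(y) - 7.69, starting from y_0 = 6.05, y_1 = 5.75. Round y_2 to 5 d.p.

f(y_0) = -1.871078, f(y_1) = -2.448279
y_2 = 5.750000 - (-2.448279)·(5.750000 - 6.050000)/(-2.448279 - (-1.871078)) = 7.022491; f(y_2) = 0.006267

7.02249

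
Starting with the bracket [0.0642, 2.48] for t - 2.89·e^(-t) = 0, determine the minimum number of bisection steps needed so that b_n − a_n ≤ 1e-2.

Initial width b − a = 2.48 − 0.0642 = 2.415800.
After n steps the width is (b−a)/2^n; need (b−a)/2^n ≤ 1e-2.
So n ≥ log₂(2.415800/1e-2) = log₂(241.5800) ≈ 7.9164.
Hence n = 8.

8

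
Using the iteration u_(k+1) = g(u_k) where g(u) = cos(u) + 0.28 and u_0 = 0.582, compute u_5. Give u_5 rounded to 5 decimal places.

0.98158

u_1 = g(0.582000) = 1.115365
u_2 = g(1.115365) = 0.719850
u_3 = g(0.719850) = 1.031905
u_4 = g(1.031905) = 0.793185
u_5 = g(0.793185) = 0.981579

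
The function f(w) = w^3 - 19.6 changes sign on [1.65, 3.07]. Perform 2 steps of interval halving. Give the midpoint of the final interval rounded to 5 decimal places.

f(1.650000) = -15.107875, f(3.070000) = 9.334443 (opposite signs)
step 1: m = 2.360000, f(m) = -6.455744 < 0 → root in [2.360000, 3.070000]
step 2: m = 2.715000, f(m) = 0.412876 > 0 → root in [2.360000, 2.715000]
Midpoint of [2.360000, 2.715000] = 2.537500

2.53750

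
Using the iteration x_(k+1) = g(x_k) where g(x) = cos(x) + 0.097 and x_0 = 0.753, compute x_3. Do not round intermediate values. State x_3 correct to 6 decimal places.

0.811875

x_1 = g(0.753000) = 0.826641
x_2 = g(0.826641) = 0.774351
x_3 = g(0.774351) = 0.811875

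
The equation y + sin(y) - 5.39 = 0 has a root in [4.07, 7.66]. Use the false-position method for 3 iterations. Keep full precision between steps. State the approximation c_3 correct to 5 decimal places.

False-position update: c = (a·f(b) − b·f(a))/(f(b) − f(a)); replace the endpoint whose sign matches f(c).
f(4.070000) = -2.120667, f(7.660000) = 3.251244
step 1: c = 5.487223, f(c) = -0.617315 < 0 → new bracket [5.487223, 7.660000]
step 2: c = 5.833938, f(c) = 0.009650 > 0 → new bracket [5.487223, 5.833938]
step 3: c = 5.828601, f(c) = -0.000487 < 0 → new bracket [5.828601, 5.833938]

5.82860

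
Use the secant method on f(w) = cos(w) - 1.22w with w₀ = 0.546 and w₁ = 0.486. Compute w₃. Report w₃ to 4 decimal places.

f(w_0) = 0.188488, f(w_1) = 0.291288
w_2 = 0.486000 - (0.291288)·(0.486000 - 0.546000)/(0.291288 - (0.188488)) = 0.656013; f(w_2) = -0.007905
w_3 = 0.656013 - (-0.007905)·(0.656013 - 0.486000)/(-0.007905 - (0.291288)) = 0.651521; f(w_3) = 0.000307

0.6515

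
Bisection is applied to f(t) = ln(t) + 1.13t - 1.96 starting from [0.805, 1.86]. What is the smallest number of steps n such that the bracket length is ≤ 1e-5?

Initial width b − a = 1.86 − 0.805 = 1.055000.
After n steps the width is (b−a)/2^n; need (b−a)/2^n ≤ 1e-5.
So n ≥ log₂(1.055000/1e-5) = log₂(105500.0000) ≈ 16.6869.
Hence n = 17.

17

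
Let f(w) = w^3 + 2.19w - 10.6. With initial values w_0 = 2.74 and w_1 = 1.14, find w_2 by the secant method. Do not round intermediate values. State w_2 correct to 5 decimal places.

f(w_0) = 15.971424, f(w_1) = -6.621856
w_2 = 1.140000 - (-6.621856)·(1.140000 - 2.740000)/(-6.621856 - (15.971424)) = 1.608943; f(w_2) = -2.911344

1.60894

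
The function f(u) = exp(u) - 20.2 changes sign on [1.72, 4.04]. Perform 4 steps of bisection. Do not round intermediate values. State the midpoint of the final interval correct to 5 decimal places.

f(1.720000) = -14.615472, f(4.040000) = 36.626343 (opposite signs)
step 1: m = 2.880000, f(m) = -2.385727 < 0 → root in [2.880000, 4.040000]
step 2: m = 3.460000, f(m) = 11.616977 > 0 → root in [2.880000, 3.460000]
step 3: m = 3.170000, f(m) = 3.607484 > 0 → root in [2.880000, 3.170000]
step 4: m = 3.025000, f(m) = 0.394005 > 0 → root in [2.880000, 3.025000]
Midpoint of [2.880000, 3.025000] = 2.952500

2.95250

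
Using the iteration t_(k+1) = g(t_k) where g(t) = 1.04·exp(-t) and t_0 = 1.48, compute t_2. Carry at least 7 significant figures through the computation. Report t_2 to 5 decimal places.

t_1 = g(1.480000) = 0.236743
t_2 = g(0.236743) = 0.820762

0.82076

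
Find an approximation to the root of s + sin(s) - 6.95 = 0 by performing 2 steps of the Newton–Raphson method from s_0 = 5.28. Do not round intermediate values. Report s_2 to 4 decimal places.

f'(s) = 1 + cos(s)
s_0 = 5.280000: f = -2.513188, f' = 1.537619 → s_1 = 5.280000 - (-2.513188)/(1.537619) = 6.914467
s_1 = 6.914467: f = 0.554647, f' = 1.807272 → s_2 = 6.914467 - (0.554647)/(1.807272) = 6.607570

6.6076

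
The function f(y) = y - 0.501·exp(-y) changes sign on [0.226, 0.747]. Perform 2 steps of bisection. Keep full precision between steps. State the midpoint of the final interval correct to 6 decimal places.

0.291125

f(0.226000) = -0.173657, f(0.747000) = 0.509633 (opposite signs)
step 1: m = 0.486500, f(m) = 0.178498 > 0 → root in [0.226000, 0.486500]
step 2: m = 0.356250, f(m) = 0.005401 > 0 → root in [0.226000, 0.356250]
Midpoint of [0.226000, 0.356250] = 0.291125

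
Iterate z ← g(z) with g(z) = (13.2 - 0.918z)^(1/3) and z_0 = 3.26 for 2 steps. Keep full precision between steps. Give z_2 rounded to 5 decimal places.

z_1 = g(3.260000) = 2.169222
z_2 = g(2.169222) = 2.237954

2.23795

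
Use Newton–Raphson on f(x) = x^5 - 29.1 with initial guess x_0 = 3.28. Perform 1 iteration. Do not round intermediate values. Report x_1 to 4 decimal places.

f'(x) = 5x^4
x_0 = 3.280000: f = 350.537599, f' = 578.715853 → x_1 = 3.280000 - (350.537599)/(578.715853) = 2.674284

2.6743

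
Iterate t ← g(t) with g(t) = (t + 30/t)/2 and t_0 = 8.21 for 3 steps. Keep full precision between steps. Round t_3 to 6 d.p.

t_1 = g(8.210000) = 5.932040
t_2 = g(5.932040) = 5.494661
t_3 = g(5.494661) = 5.477253

5.477253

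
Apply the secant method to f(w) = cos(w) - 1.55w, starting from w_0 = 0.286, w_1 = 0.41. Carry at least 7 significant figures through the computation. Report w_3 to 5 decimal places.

0.54974

f(w_0) = 0.516080, f(w_1) = 0.281621
w_2 = 0.410000 - (0.281621)·(0.410000 - 0.286000)/(0.281621 - (0.516080)) = 0.558943; f(w_2) = -0.018545
w_3 = 0.558943 - (-0.018545)·(0.558943 - 0.410000)/(-0.018545 - (0.281621)) = 0.549741; f(w_3) = 0.000562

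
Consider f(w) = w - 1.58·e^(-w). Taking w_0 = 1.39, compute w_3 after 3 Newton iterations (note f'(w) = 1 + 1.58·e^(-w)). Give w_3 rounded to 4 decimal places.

0.7479

w_0 = 1.390000: f = 0.996461, f' = 1.393539 → w_1 = 1.390000 - (0.996461)/(1.393539) = 0.674942
w_1 = 0.674942: f = -0.129572, f' = 1.804514 → w_2 = 0.674942 - (-0.129572)/(1.804514) = 0.746746
w_2 = 0.746746: f = -0.002025, f' = 1.748771 → w_3 = 0.746746 - (-0.002025)/(1.748771) = 0.747904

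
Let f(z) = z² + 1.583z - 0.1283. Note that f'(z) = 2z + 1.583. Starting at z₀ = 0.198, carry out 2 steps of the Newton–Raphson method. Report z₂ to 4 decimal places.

0.0773

z_0 = 0.198000: f = 0.224338, f' = 1.979000 → z_1 = 0.198000 - (0.224338)/(1.979000) = 0.084641
z_1 = 0.084641: f = 0.012850, f' = 1.752281 → z_2 = 0.084641 - (0.012850)/(1.752281) = 0.077307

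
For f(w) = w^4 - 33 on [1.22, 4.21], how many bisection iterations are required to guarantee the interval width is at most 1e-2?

9

Initial width b − a = 4.21 − 1.22 = 2.990000.
After n steps the width is (b−a)/2^n; need (b−a)/2^n ≤ 1e-2.
So n ≥ log₂(2.990000/1e-2) = log₂(299.0000) ≈ 8.2240.
Hence n = 9.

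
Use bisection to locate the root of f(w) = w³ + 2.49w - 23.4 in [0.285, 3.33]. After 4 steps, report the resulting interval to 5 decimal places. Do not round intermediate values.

f(0.285000) = -22.667201, f(3.330000) = 21.817737 (opposite signs)
step 1: m = 1.807500, f(m) = -12.994121 < 0 → root in [1.807500, 3.330000]
step 2: m = 2.568750, f(m) = -0.053976 < 0 → root in [2.568750, 3.330000]
step 3: m = 2.949375, f(m) = 9.600005 > 0 → root in [2.568750, 2.949375]
step 4: m = 2.759062, f(m) = 4.473224 > 0 → root in [2.568750, 2.759062]

[2.56875, 2.75906]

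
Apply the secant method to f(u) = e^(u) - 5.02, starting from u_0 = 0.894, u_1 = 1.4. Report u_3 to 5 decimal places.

1.60367

Secant update: u_(k+1) = u_k − f(u_k)·(u_k − u_(k-1))/(f(u_k) − f(u_(k-1))).
f(u_0) = -2.575110, f(u_1) = -0.964800
u_2 = 1.400000 - (-0.964800)·(1.400000 - 0.894000)/(-0.964800 - (-2.575110)) = 1.703164; f(u_2) = 0.471297
u_3 = 1.703164 - (0.471297)·(1.703164 - 1.400000)/(0.471297 - (-0.964800)) = 1.603672; f(u_3) = -0.048745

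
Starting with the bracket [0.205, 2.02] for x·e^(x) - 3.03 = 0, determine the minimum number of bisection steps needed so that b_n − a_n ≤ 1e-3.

11

Initial width b − a = 2.02 − 0.205 = 1.815000.
After n steps the width is (b−a)/2^n; need (b−a)/2^n ≤ 1e-3.
So n ≥ log₂(1.815000/1e-3) = log₂(1815.0000) ≈ 10.8258.
Hence n = 11.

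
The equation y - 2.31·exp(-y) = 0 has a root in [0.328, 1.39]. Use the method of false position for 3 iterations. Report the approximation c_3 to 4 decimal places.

f(0.328000) = -1.336039, f(1.390000) = 0.814636
step 1: c = 0.987734, f(c) = 0.127444 > 0 → new bracket [0.328000, 0.987734]
step 2: c = 0.930282, f(c) = 0.019121 > 0 → new bracket [0.328000, 0.930282]
step 3: c = 0.921784, f(c) = 0.002847 > 0 → new bracket [0.328000, 0.921784]

0.9218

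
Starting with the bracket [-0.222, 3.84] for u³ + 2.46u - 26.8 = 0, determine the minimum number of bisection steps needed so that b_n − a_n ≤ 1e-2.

9

Initial width b − a = 3.84 − -0.222 = 4.062000.
After n steps the width is (b−a)/2^n; need (b−a)/2^n ≤ 1e-2.
So n ≥ log₂(4.062000/1e-2) = log₂(406.2000) ≈ 8.6660.
Hence n = 9.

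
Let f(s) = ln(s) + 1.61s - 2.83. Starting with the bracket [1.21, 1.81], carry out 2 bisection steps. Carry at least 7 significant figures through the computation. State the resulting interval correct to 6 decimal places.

[1.360000, 1.510000]

f(1.210000) = -0.691280, f(1.810000) = 0.677427 (opposite signs)
step 1: m = 1.510000, f(m) = 0.013210 > 0 → root in [1.210000, 1.510000]
step 2: m = 1.360000, f(m) = -0.332915 < 0 → root in [1.360000, 1.510000]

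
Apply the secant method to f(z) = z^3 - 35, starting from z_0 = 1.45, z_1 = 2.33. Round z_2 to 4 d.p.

f(z_0) = -31.951375, f(z_1) = -22.350663
z_2 = 2.330000 - (-22.350663)·(2.330000 - 1.450000)/(-22.350663 - (-31.951375)) = 4.378659; f(z_2) = 48.950507

4.3787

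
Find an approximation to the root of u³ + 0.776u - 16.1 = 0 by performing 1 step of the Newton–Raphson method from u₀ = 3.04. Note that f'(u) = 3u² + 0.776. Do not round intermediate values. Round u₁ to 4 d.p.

2.5364

Newton update: u ← u − f(u)/f'(u).
u_0 = 3.040000: f = 14.353504, f' = 28.500800 → u_1 = 3.040000 - (14.353504)/(28.500800) = 2.536382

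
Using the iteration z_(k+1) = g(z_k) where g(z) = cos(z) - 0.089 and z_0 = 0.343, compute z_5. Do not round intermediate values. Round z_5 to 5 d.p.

z_1 = g(0.343000) = 0.852750
z_2 = g(0.852750) = 0.568915
z_3 = g(0.568915) = 0.753486
z_4 = g(0.753486) = 0.640308
z_5 = g(0.640308) = 0.712912

0.71291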